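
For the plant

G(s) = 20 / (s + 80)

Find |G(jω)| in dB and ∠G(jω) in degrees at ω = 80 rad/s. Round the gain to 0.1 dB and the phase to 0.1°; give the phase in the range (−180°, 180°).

At s = jω = j80:
pole (s+80): 80 + j80 → |·| = √(80²+80²) = √12800 ≈ 113.14, ∠ = arctan(80/80) ≈ 45.00°
|G| = 20 / 113.14 ≈ 0.17677
Gain = 20 log₁₀(0.17677) ≈ -15.05 dB
∠G = 0.00° − 45.00° = -45.00°

-15.1 dB, -45.0°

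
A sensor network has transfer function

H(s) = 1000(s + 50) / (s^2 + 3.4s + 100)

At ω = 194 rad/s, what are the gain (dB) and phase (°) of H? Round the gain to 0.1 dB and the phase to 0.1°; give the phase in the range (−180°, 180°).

14.5 dB, -103.4°

At s = jω = j194:
zero (s+50): 50 + j194 → |·| = √(50²+194²) = √40136 ≈ 200.34, ∠ = arctan(194/50) ≈ 75.55°
quadratic: (j194)² + 3.4·j194 + 100 = -37536 + j659.6 → |·| ≈ 37542, ∠ ≈ 178.99°
|H| = 1000 · 200.34 / 37542 ≈ 5.3364
Gain = 20 log₁₀(5.3364) ≈ 14.54 dB
∠H = 75.55° − 178.99° = -103.44°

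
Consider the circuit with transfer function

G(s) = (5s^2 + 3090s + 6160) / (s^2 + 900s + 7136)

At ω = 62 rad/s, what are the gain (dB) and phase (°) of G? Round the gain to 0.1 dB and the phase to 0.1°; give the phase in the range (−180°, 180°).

Substitute s = j62:
Numerator: 5(j62)^2 + 3090(j62) + 6160 = -13060 + j191580
Denominator: (j62)^2 + 900(j62) + 7136 = 3292 + j55800
|N| = √(13060² + 191580²) ≈ 1.9202e+05, ∠N ≈ 93.90°
|D| = √(3292² + 55800²) ≈ 55897, ∠D ≈ 86.62°
|G| = 1.9202e+05 / 55897 ≈ 3.4352
Gain = 20 log₁₀(3.4352) ≈ 10.72 dB
∠G = 93.90° − 86.62° = 7.28°

10.7 dB, 7.3°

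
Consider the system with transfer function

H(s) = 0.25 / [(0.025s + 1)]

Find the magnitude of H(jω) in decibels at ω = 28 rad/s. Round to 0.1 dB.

At ω = 28 rad/s:
pole (1 + j28·0.025) = 1 + j0.7 → |·| ≈ 1.2207, ∠ ≈ 34.99°
|H| = 0.25 · 1 / (1.2207) ≈ 0.2048
Gain = 20 log₁₀(0.2048) ≈ -13.77 dB

-13.8 dB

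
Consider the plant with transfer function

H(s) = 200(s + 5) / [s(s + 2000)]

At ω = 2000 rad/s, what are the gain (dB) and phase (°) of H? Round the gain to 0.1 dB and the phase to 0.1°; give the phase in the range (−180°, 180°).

At s = jω = j2000:
zero (s+5): 5 + j2000 → |·| = √(5²+2000²) = √4000025 ≈ 2000, ∠ = arctan(2000/5) ≈ 89.86°
pole (s+2000): 2000 + j2000 → |·| = √(2000²+2000²) = √8000000 ≈ 2828.4, ∠ = arctan(2000/2000) ≈ 45.00°
pole at origin: |s| = 2000, ∠ = 90.00° (in denominator)
|H| = 200 · 2000 / 5.6568e+06 ≈ 0.070711
Gain = 20 log₁₀(0.070711) ≈ -23.01 dB
∠H = 89.86° − 135.00° = -45.14°

-23.0 dB, -45.1°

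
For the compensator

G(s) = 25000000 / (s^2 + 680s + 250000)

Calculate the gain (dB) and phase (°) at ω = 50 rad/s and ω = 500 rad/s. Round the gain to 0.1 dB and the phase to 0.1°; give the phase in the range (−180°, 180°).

At s = jω = j50:
quadratic: (j50)² + 680·j50 + 250000 = 247500 + j34000 → |·| ≈ 2.4982e+05, ∠ ≈ 7.82°
|G| = 25000000 / 2.4982e+05 ≈ 100.07
Gain = 20 log₁₀(100.07) ≈ 40.01 dB
∠G = 0.00° − 7.82° = -7.82°

At s = jω = j500:
quadratic: (j500)² + 680·j500 + 250000 = 0 + j340000 → |·| ≈ 3.4e+05, ∠ ≈ 90.00°
|G| = 25000000 / 3.4e+05 ≈ 73.529
Gain = 20 log₁₀(73.529) ≈ 37.33 dB
∠G = 0.00° − 90.00° = -90.00°

ω = 50: 40.0 dB, -7.8°; ω = 500: 37.3 dB, -90.0°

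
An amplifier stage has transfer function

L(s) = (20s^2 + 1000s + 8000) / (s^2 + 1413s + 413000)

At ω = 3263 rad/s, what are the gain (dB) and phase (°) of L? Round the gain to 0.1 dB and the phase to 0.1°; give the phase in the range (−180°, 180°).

Substitute s = j3263:
Numerator: 20(j3263)^2 + 1000(j3263) + 8000 = -212935380 + j3263000
Denominator: (j3263)^2 + 1413(j3263) + 413000 = -10234169 + j4610619
|N| = √(212935380² + 3263000²) ≈ 2.1296e+08, ∠N ≈ 179.12°
|D| = √(10234169² + 4610619²) ≈ 1.1225e+07, ∠D ≈ 155.75°
|L| = 2.1296e+08 / 1.1225e+07 ≈ 18.972
Gain = 20 log₁₀(18.972) ≈ 25.56 dB
∠L = 179.12° − 155.75° = 23.37°

25.6 dB, 23.4°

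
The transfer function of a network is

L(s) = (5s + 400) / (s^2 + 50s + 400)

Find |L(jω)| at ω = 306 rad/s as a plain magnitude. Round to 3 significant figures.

Substitute s = j306:
Numerator: 5(j306) + 400 = 400 + j1530
Denominator: (j306)^2 + 50(j306) + 400 = -93236 + j15300
|N| = √(400² + 1530²) ≈ 1581.4, ∠N ≈ 75.35°
|D| = √(93236² + 15300²) ≈ 94483, ∠D ≈ 170.68°
|L| = 1581.4 / 94483 ≈ 0.016737

0.0167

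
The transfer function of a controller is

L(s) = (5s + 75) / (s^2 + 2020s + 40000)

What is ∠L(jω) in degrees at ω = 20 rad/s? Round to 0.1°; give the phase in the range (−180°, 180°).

Substitute s = j20:
Numerator: 5(j20) + 75 = 75 + j100
Denominator: (j20)^2 + 2020(j20) + 40000 = 39600 + j40400
|N| = √(75² + 100²) ≈ 125, ∠N ≈ 53.13°
|D| = √(39600² + 40400²) ≈ 56571, ∠D ≈ 45.57°
∠L = 53.13° − 45.57° = 7.56°

7.6°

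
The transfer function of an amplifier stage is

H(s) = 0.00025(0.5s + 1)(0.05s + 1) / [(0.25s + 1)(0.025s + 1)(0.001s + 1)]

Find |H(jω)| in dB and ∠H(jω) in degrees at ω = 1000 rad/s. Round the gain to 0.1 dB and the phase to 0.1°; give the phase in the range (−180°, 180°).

-63.0 dB, -43.7°

At ω = 1000 rad/s:
zero (1 + j1000·0.5) = 1 + j500 → |·| ≈ 500, ∠ ≈ 89.89°
zero (1 + j1000·0.05) = 1 + j50 → |·| ≈ 50.01, ∠ ≈ 88.85°
pole (1 + j1000·0.25) = 1 + j250 → |·| ≈ 250, ∠ ≈ 89.77°
pole (1 + j1000·0.025) = 1 + j25 → |·| ≈ 25.02, ∠ ≈ 87.71°
pole (1 + j1000·0.001) = 1 + j1 → |·| ≈ 1.4142, ∠ ≈ 45.00°
|H| = 0.00025 · 500 · 50.01 / (250 · 25.02 · 1.4142) ≈ 0.00070669
Gain = 20 log₁₀(0.00070669) ≈ -63.02 dB
∠H = (89.89° + 88.85°) − (89.77° + 87.71° + 45.00°) = -43.74°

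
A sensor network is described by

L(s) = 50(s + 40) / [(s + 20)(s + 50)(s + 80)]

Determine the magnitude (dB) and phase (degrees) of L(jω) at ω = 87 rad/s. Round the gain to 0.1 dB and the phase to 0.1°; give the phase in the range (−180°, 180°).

-46.9 dB, -119.3°

At s = jω = j87:
zero (s+40): 40 + j87 → |·| = √(40²+87²) = √9169 ≈ 95.755, ∠ = arctan(87/40) ≈ 65.31°
pole (s+20): 20 + j87 → |·| = √(20²+87²) = √7969 ≈ 89.269, ∠ = arctan(87/20) ≈ 77.05°
pole (s+50): 50 + j87 → |·| = √(50²+87²) = √10069 ≈ 100.34, ∠ = arctan(87/50) ≈ 60.11°
pole (s+80): 80 + j87 → |·| = √(80²+87²) = √13969 ≈ 118.19, ∠ = arctan(87/80) ≈ 47.40°
|L| = 50 · 95.755 / 1.0587e+06 ≈ 0.0045223
Gain = 20 log₁₀(0.0045223) ≈ -46.89 dB
∠L = 65.31° − 184.56° = -119.25°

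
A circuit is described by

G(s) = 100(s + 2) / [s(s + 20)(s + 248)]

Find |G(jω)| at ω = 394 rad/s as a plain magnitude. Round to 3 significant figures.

At s = jω = j394:
zero (s+2): 2 + j394 → |·| = √(2²+394²) = √155240 ≈ 394.01, ∠ = arctan(394/2) ≈ 89.71°
pole (s+20): 20 + j394 → |·| = √(20²+394²) = √155636 ≈ 394.51, ∠ = arctan(394/20) ≈ 87.09°
pole (s+248): 248 + j394 → |·| = √(248²+394²) = √216740 ≈ 465.55, ∠ = arctan(394/248) ≈ 57.81°
pole at origin: |s| = 394, ∠ = 90.00° (in denominator)
|G| = 100 · 394.01 / 7.2364e+07 ≈ 0.00054448

0.000544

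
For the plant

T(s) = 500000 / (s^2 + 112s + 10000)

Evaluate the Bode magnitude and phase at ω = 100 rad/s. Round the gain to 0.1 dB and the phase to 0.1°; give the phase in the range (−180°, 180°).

At s = jω = j100:
quadratic: (j100)² + 112·j100 + 10000 = 0 + j11200 → |·| ≈ 11200, ∠ ≈ 90.00°
|T| = 500000 / 11200 ≈ 44.643
Gain = 20 log₁₀(44.643) ≈ 33.00 dB
∠T = 0.00° − 90.00° = -90.00°

33.0 dB, -90.0°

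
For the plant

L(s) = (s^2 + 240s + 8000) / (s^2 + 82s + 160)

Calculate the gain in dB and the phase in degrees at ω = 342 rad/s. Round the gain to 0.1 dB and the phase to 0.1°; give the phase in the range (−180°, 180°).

1.1 dB, -23.5°

Substitute s = j342:
Numerator: (j342)^2 + 240(j342) + 8000 = -108964 + j82080
Denominator: (j342)^2 + 82(j342) + 160 = -116804 + j28044
|N| = √(108964² + 82080²) ≈ 1.3642e+05, ∠N ≈ 143.01°
|D| = √(116804² + 28044²) ≈ 1.2012e+05, ∠D ≈ 166.50°
|L| = 1.3642e+05 / 1.2012e+05 ≈ 1.1357
Gain = 20 log₁₀(1.1357) ≈ 1.11 dB
∠L = 143.01° − 166.50° = -23.49°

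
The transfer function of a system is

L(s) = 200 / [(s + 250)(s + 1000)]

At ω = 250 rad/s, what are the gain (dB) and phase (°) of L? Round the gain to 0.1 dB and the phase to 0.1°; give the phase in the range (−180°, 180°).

-65.2 dB, -59.0°

At s = jω = j250:
pole (s+250): 250 + j250 → |·| = √(250²+250²) = √125000 ≈ 353.55, ∠ = arctan(250/250) ≈ 45.00°
pole (s+1000): 1000 + j250 → |·| = √(1000²+250²) = √1062500 ≈ 1030.8, ∠ = arctan(250/1000) ≈ 14.04°
|L| = 200 / 3.6444e+05 ≈ 0.00054879
Gain = 20 log₁₀(0.00054879) ≈ -65.21 dB
∠L = 0.00° − 59.04° = -59.04°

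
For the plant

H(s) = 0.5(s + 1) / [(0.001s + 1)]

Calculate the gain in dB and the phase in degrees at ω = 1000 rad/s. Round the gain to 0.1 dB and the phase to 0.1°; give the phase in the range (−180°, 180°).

At ω = 1000 rad/s:
zero (1 + j1000·1) = 1 + j1000 → |·| ≈ 1000, ∠ ≈ 89.94°
pole (1 + j1000·0.001) = 1 + j1 → |·| ≈ 1.4142, ∠ ≈ 45.00°
|H| = 0.5 · 1000 / (1.4142) ≈ 353.56
Gain = 20 log₁₀(353.56) ≈ 50.97 dB
∠H = (89.94°) − (45.00°) = 44.94°

51.0 dB, 44.9°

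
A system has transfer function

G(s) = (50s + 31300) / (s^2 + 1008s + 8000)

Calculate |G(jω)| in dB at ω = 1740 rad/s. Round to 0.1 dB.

-31.5 dB

Substitute s = j1740:
Numerator: 50(j1740) + 31300 = 31300 + j87000
Denominator: (j1740)^2 + 1008(j1740) + 8000 = -3019600 + j1753920
|N| = √(31300² + 87000²) ≈ 92459, ∠N ≈ 70.21°
|D| = √(3019600² + 1753920²) ≈ 3.492e+06, ∠D ≈ 149.85°
|G| = 92459 / 3.492e+06 ≈ 0.026477
Gain = 20 log₁₀(0.026477) ≈ -31.54 dB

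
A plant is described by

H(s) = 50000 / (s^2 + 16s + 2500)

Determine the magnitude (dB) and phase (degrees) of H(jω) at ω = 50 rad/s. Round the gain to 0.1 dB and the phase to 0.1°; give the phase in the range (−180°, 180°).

35.9 dB, -90.0°

At s = jω = j50:
quadratic: (j50)² + 16·j50 + 2500 = 0 + j800 → |·| ≈ 800, ∠ ≈ 90.00°
|H| = 50000 / 800 ≈ 62.5
Gain = 20 log₁₀(62.5) ≈ 35.92 dB
∠H = 0.00° − 90.00° = -90.00°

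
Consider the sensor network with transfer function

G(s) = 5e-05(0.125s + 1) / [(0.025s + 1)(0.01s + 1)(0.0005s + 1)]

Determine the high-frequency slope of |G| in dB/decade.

-40 dB/decade

Each pole contributes −20 dB/decade at high frequency; each zero contributes +20 dB/decade.
Net: 1 zero(s) − 3 pole(s) → -40 dB/decade.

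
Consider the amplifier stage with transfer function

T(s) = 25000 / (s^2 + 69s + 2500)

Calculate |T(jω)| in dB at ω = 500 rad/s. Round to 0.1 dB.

At s = jω = j500:
quadratic: (j500)² + 69·j500 + 2500 = -247500 + j34500 → |·| ≈ 2.4989e+05, ∠ ≈ 172.06°
|T| = 25000 / 2.4989e+05 ≈ 0.10004
Gain = 20 log₁₀(0.10004) ≈ -20.00 dB

-20.0 dB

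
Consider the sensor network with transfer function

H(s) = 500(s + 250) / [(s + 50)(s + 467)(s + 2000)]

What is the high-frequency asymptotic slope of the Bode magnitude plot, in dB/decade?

Each pole contributes −20 dB/decade at high frequency; each zero contributes +20 dB/decade.
Net: 1 zero(s) − 3 pole(s) → -40 dB/decade.

-40 dB/decade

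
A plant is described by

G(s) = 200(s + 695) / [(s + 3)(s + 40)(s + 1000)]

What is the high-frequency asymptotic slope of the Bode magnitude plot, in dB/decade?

-40 dB/decade

Each pole contributes −20 dB/decade at high frequency; each zero contributes +20 dB/decade.
Net: 1 zero(s) − 3 pole(s) → -40 dB/decade.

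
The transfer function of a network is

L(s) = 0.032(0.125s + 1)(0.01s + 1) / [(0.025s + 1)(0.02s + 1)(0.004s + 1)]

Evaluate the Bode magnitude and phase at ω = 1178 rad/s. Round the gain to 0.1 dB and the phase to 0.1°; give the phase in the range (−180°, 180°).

At ω = 1178 rad/s:
zero (1 + j1178·0.125) = 1 + j147.25 → |·| ≈ 147.25, ∠ ≈ 89.61°
zero (1 + j1178·0.01) = 1 + j11.78 → |·| ≈ 11.822, ∠ ≈ 85.15°
pole (1 + j1178·0.025) = 1 + j29.45 → |·| ≈ 29.467, ∠ ≈ 88.06°
pole (1 + j1178·0.02) = 1 + j23.56 → |·| ≈ 23.581, ∠ ≈ 87.57°
pole (1 + j1178·0.004) = 1 + j4.712 → |·| ≈ 4.8169, ∠ ≈ 78.02°
|L| = 0.032 · 147.25 · 11.822 / (29.467 · 23.581 · 4.8169) ≈ 0.016643
Gain = 20 log₁₀(0.016643) ≈ -35.58 dB
∠L = (89.61° + 85.15°) − (88.06° + 87.57° + 78.02°) = -78.89°

-35.6 dB, -78.9°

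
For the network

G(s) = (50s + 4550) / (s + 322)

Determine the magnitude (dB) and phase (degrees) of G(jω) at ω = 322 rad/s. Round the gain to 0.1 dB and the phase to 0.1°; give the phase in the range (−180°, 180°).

Substitute s = j322:
Numerator: 50(j322) + 4550 = 4550 + j16100
Denominator: (j322) + 322 = 322 + j322
|N| = √(4550² + 16100²) ≈ 16731, ∠N ≈ 74.22°
|D| = √(322² + 322²) ≈ 455.38, ∠D ≈ 45.00°
|G| = 16731 / 455.38 ≈ 36.741
Gain = 20 log₁₀(36.741) ≈ 31.30 dB
∠G = 74.22° − 45.00° = 29.22°

31.3 dB, 29.2°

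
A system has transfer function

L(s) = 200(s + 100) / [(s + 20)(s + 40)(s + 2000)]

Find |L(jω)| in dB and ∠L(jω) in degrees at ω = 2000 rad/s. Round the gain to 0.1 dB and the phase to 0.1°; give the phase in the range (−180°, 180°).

At s = jω = j2000:
zero (s+100): 100 + j2000 → |·| = √(100²+2000²) = √4010000 ≈ 2002.5, ∠ = arctan(2000/100) ≈ 87.14°
pole (s+20): 20 + j2000 → |·| = √(20²+2000²) = √4000400 ≈ 2000.1, ∠ = arctan(2000/20) ≈ 89.43°
pole (s+40): 40 + j2000 → |·| = √(40²+2000²) = √4001600 ≈ 2000.4, ∠ = arctan(2000/40) ≈ 88.85°
pole (s+2000): 2000 + j2000 → |·| = √(2000²+2000²) = √8000000 ≈ 2828.4, ∠ = arctan(2000/2000) ≈ 45.00°
|L| = 200 · 2002.5 / 1.1316e+10 ≈ 3.5392e-05
Gain = 20 log₁₀(3.5392e-05) ≈ -89.02 dB
∠L = 87.14° − 223.28° = -136.14°

-89.0 dB, -136.1°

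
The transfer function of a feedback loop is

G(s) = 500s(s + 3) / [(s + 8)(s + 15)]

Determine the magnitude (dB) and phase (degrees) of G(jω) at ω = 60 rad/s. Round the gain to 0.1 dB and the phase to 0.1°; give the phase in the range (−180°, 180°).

53.7 dB, 18.8°

At s = jω = j60:
zero (s+3): 3 + j60 → |·| = √(3²+60²) = √3609 ≈ 60.075, ∠ = arctan(60/3) ≈ 87.14°
zero at origin: s = j60 → |·| = 60, ∠ = 90.00°
pole (s+8): 8 + j60 → |·| = √(8²+60²) = √3664 ≈ 60.531, ∠ = arctan(60/8) ≈ 82.41°
pole (s+15): 15 + j60 → |·| = √(15²+60²) = √3825 ≈ 61.847, ∠ = arctan(60/15) ≈ 75.96°
|G| = 500 · 3604.5 / 3743.7 ≈ 481.41
Gain = 20 log₁₀(481.41) ≈ 53.65 dB
∠G = 177.14° − 158.37° = 18.77°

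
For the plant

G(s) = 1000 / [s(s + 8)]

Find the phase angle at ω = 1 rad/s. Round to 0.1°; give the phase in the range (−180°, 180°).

-97.1°

At s = jω = j1:
pole (s+8): 8 + j1 → |·| = √(8²+1²) = √65 ≈ 8.0623, ∠ = arctan(1/8) ≈ 7.13°
pole at origin: |s| = 1, ∠ = 90.00° (in denominator)
∠G = 0.00° − 97.13° = -97.13°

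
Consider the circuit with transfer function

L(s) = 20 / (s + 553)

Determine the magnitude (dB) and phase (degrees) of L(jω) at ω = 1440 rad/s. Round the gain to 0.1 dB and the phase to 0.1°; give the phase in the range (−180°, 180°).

At s = jω = j1440:
pole (s+553): 553 + j1440 → |·| = √(553²+1440²) = √2379409 ≈ 1542.5, ∠ = arctan(1440/553) ≈ 68.99°
|L| = 20 / 1542.5 ≈ 0.012966
Gain = 20 log₁₀(0.012966) ≈ -37.74 dB
∠L = 0.00° − 68.99° = -68.99°

-37.7 dB, -69.0°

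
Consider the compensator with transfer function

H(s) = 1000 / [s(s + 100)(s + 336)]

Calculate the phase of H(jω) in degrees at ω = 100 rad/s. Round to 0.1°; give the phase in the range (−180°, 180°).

At s = jω = j100:
pole (s+100): 100 + j100 → |·| = √(100²+100²) = √20000 ≈ 141.42, ∠ = arctan(100/100) ≈ 45.00°
pole (s+336): 336 + j100 → |·| = √(336²+100²) = √122896 ≈ 350.57, ∠ = arctan(100/336) ≈ 16.57°
pole at origin: |s| = 100, ∠ = 90.00° (in denominator)
∠H = 0.00° − 151.57° = -151.57°

-151.6°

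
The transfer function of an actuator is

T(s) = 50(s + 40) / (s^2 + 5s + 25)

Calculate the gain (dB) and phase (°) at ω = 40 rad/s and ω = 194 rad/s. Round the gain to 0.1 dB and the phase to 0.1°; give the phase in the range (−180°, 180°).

At s = jω = j40:
zero (s+40): 40 + j40 → |·| = √(40²+40²) = √3200 ≈ 56.569, ∠ = arctan(40/40) ≈ 45.00°
quadratic: (j40)² + 5·j40 + 25 = -1575 + j200 → |·| ≈ 1587.6, ∠ ≈ 172.76°
|T| = 50 · 56.569 / 1587.6 ≈ 1.7816
Gain = 20 log₁₀(1.7816) ≈ 5.02 dB
∠T = 45.00° − 172.76° = -127.76°

At s = jω = j194:
zero (s+40): 40 + j194 → |·| = √(40²+194²) = √39236 ≈ 198.08, ∠ = arctan(194/40) ≈ 78.35°
quadratic: (j194)² + 5·j194 + 25 = -37611 + j970 → |·| ≈ 37624, ∠ ≈ 178.52°
|T| = 50 · 198.08 / 37624 ≈ 0.26324
Gain = 20 log₁₀(0.26324) ≈ -11.59 dB
∠T = 78.35° − 178.52° = -100.17°

ω = 40: 5.0 dB, -127.8°; ω = 194: -11.6 dB, -100.2°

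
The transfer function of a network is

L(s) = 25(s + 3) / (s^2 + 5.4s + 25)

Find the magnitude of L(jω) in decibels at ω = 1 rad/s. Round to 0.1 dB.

At s = jω = j1:
zero (s+3): 3 + j1 → |·| = √(3²+1²) = √10 ≈ 3.1623, ∠ = arctan(1/3) ≈ 18.43°
quadratic: (j1)² + 5.4·j1 + 25 = 24 + j5.4 → |·| ≈ 24.6, ∠ ≈ 12.68°
|L| = 25 · 3.1623 / 24.6 ≈ 3.2137
Gain = 20 log₁₀(3.2137) ≈ 10.14 dB

10.1 dB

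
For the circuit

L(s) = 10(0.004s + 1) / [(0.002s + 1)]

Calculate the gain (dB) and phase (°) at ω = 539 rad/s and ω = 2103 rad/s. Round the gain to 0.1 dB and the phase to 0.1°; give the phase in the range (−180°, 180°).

At ω = 539 rad/s:
zero (1 + j539·0.004) = 1 + j2.156 → |·| ≈ 2.3766, ∠ ≈ 65.12°
pole (1 + j539·0.002) = 1 + j1.078 → |·| ≈ 1.4704, ∠ ≈ 47.15°
|L| = 10 · 2.3766 / (1.4704) ≈ 16.163
Gain = 20 log₁₀(16.163) ≈ 24.17 dB
∠L = (65.12°) − (47.15°) = 17.97°

At ω = 2103 rad/s:
zero (1 + j2103·0.004) = 1 + j8.412 → |·| ≈ 8.4712, ∠ ≈ 83.22°
pole (1 + j2103·0.002) = 1 + j4.206 → |·| ≈ 4.3232, ∠ ≈ 76.63°
|L| = 10 · 8.4712 / (4.3232) ≈ 19.595
Gain = 20 log₁₀(19.595) ≈ 25.84 dB
∠L = (83.22°) − (76.63°) = 6.59°

ω = 539: 24.2 dB, 18.0°; ω = 2103: 25.8 dB, 6.6°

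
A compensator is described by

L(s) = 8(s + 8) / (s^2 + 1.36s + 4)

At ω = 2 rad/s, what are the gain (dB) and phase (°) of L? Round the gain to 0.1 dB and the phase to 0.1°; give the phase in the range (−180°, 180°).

At s = jω = j2:
zero (s+8): 8 + j2 → |·| = √(8²+2²) = √68 ≈ 8.2462, ∠ = arctan(2/8) ≈ 14.04°
quadratic: (j2)² + 1.36·j2 + 4 = 0 + j2.72 → |·| ≈ 2.72, ∠ ≈ 90.00°
|L| = 8 · 8.2462 / 2.72 ≈ 24.254
Gain = 20 log₁₀(24.254) ≈ 27.70 dB
∠L = 14.04° − 90.00° = -75.96°

27.7 dB, -76.0°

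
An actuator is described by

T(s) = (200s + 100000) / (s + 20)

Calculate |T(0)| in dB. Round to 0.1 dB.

T(0) = 100000 / 20 = 5000
20 log₁₀(5000) ≈ 73.98 dB

74.0 dB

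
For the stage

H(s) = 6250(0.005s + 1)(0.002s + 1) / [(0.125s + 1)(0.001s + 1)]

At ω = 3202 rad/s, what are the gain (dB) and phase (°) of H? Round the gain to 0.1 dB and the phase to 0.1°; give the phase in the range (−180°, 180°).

53.7 dB, 5.0°

At ω = 3202 rad/s:
zero (1 + j3202·0.005) = 1 + j16.01 → |·| ≈ 16.041, ∠ ≈ 86.43°
zero (1 + j3202·0.002) = 1 + j6.404 → |·| ≈ 6.4816, ∠ ≈ 81.12°
pole (1 + j3202·0.125) = 1 + j400.25 → |·| ≈ 400.25, ∠ ≈ 89.86°
pole (1 + j3202·0.001) = 1 + j3.202 → |·| ≈ 3.3545, ∠ ≈ 72.66°
|H| = 6250 · 16.041 · 6.4816 / (400.25 · 3.3545) ≈ 483.99
Gain = 20 log₁₀(483.99) ≈ 53.70 dB
∠H = (86.43° + 81.12°) − (89.86° + 72.66°) = 5.03°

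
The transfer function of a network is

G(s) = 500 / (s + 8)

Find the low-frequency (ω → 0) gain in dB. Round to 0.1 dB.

35.9 dB

G(0) = 500 / (8) = 62.5
20 log₁₀(62.5) ≈ 35.92 dB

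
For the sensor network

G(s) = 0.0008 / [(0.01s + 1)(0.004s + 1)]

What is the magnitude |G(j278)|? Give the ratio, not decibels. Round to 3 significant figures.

At ω = 278 rad/s:
pole (1 + j278·0.01) = 1 + j2.78 → |·| ≈ 2.9544, ∠ ≈ 70.22°
pole (1 + j278·0.004) = 1 + j1.112 → |·| ≈ 1.4955, ∠ ≈ 48.04°
|G| = 0.0008 · 1 / (2.9544 · 1.4955) ≈ 0.00018106

0.000181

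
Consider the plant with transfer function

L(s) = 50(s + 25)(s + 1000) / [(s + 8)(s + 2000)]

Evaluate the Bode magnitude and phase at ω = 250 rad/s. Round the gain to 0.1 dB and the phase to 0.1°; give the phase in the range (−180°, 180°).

At s = jω = j250:
zero (s+25): 25 + j250 → |·| = √(25²+250²) = √63125 ≈ 251.25, ∠ = arctan(250/25) ≈ 84.29°
zero (s+1000): 1000 + j250 → |·| = √(1000²+250²) = √1062500 ≈ 1030.8, ∠ = arctan(250/1000) ≈ 14.04°
pole (s+8): 8 + j250 → |·| = √(8²+250²) = √62564 ≈ 250.13, ∠ = arctan(250/8) ≈ 88.17°
pole (s+2000): 2000 + j250 → |·| = √(2000²+250²) = √4062500 ≈ 2015.6, ∠ = arctan(250/2000) ≈ 7.13°
|L| = 50 · 2.5899e+05 / 5.0416e+05 ≈ 25.685
Gain = 20 log₁₀(25.685) ≈ 28.19 dB
∠L = 98.33° − 95.30° = 3.03°

28.2 dB, 3.0°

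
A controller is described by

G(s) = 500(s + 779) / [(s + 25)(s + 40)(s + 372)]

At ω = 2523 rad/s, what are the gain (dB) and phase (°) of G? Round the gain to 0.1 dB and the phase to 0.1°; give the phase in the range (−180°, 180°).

At s = jω = j2523:
zero (s+779): 779 + j2523 → |·| = √(779²+2523²) = √6972370 ≈ 2640.5, ∠ = arctan(2523/779) ≈ 72.84°
pole (s+25): 25 + j2523 → |·| = √(25²+2523²) = √6366154 ≈ 2523.1, ∠ = arctan(2523/25) ≈ 89.43°
pole (s+40): 40 + j2523 → |·| = √(40²+2523²) = √6367129 ≈ 2523.3, ∠ = arctan(2523/40) ≈ 89.09°
pole (s+372): 372 + j2523 → |·| = √(372²+2523²) = √6503913 ≈ 2550.3, ∠ = arctan(2523/372) ≈ 81.61°
|G| = 500 · 2640.5 / 1.6237e+10 ≈ 8.1311e-05
Gain = 20 log₁₀(8.1311e-05) ≈ -81.80 dB
∠G = 72.84° − 260.13° = -187.29° ≡ 172.71° (principal value)

-81.8 dB, 172.7°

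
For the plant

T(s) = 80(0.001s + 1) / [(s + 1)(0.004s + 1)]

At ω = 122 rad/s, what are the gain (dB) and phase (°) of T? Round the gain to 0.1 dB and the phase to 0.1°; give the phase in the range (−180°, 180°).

-4.5 dB, -108.6°

At ω = 122 rad/s:
zero (1 + j122·0.001) = 1 + j0.122 → |·| ≈ 1.0074, ∠ ≈ 6.96°
pole (1 + j122·1) = 1 + j122 → |·| ≈ 122, ∠ ≈ 89.53°
pole (1 + j122·0.004) = 1 + j0.488 → |·| ≈ 1.1127, ∠ ≈ 26.01°
|T| = 80 · 1.0074 / (122 · 1.1127) ≈ 0.59368
Gain = 20 log₁₀(0.59368) ≈ -4.53 dB
∠T = (6.96°) − (89.53° + 26.01°) = -108.58°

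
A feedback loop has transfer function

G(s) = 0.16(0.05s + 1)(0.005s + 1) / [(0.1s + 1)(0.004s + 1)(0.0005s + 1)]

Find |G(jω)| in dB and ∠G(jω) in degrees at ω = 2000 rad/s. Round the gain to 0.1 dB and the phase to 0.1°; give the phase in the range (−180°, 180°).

-23.0 dB, -43.9°

At ω = 2000 rad/s:
zero (1 + j2000·0.05) = 1 + j100 → |·| ≈ 100, ∠ ≈ 89.43°
zero (1 + j2000·0.005) = 1 + j10 → |·| ≈ 10.05, ∠ ≈ 84.29°
pole (1 + j2000·0.1) = 1 + j200 → |·| ≈ 200, ∠ ≈ 89.71°
pole (1 + j2000·0.004) = 1 + j8 → |·| ≈ 8.0623, ∠ ≈ 82.87°
pole (1 + j2000·0.0005) = 1 + j1 → |·| ≈ 1.4142, ∠ ≈ 45.00°
|G| = 0.16 · 100 · 10.05 / (200 · 8.0623 · 1.4142) ≈ 0.070516
Gain = 20 log₁₀(0.070516) ≈ -23.03 dB
∠G = (89.43° + 84.29°) − (89.71° + 82.87° + 45.00°) = -43.86°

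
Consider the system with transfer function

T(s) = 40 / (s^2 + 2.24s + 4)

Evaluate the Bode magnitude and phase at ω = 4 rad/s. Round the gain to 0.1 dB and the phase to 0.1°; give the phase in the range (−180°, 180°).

At s = jω = j4:
quadratic: (j4)² + 2.24·j4 + 4 = -12 + j8.96 → |·| ≈ 14.976, ∠ ≈ 143.25°
|T| = 40 / 14.976 ≈ 2.6709
Gain = 20 log₁₀(2.6709) ≈ 8.53 dB
∠T = 0.00° − 143.25° = -143.25°

8.5 dB, -143.3°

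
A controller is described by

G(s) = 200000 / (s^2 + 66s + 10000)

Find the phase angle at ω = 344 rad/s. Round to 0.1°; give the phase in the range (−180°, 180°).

-168.2°

At s = jω = j344:
quadratic: (j344)² + 66·j344 + 10000 = -108336 + j22704 → |·| ≈ 1.1069e+05, ∠ ≈ 168.16°
∠G = 0.00° − 168.16° = -168.16°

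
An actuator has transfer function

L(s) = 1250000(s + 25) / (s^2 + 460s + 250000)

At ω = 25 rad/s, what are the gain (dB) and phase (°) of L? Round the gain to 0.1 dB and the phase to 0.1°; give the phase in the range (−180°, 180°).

At s = jω = j25:
zero (s+25): 25 + j25 → |·| = √(25²+25²) = √1250 ≈ 35.355, ∠ = arctan(25/25) ≈ 45.00°
quadratic: (j25)² + 460·j25 + 250000 = 249375 + j11500 → |·| ≈ 2.4964e+05, ∠ ≈ 2.64°
|L| = 1250000 · 35.355 / 2.4964e+05 ≈ 177.03
Gain = 20 log₁₀(177.03) ≈ 44.96 dB
∠L = 45.00° − 2.64° = 42.36°

45.0 dB, 42.4°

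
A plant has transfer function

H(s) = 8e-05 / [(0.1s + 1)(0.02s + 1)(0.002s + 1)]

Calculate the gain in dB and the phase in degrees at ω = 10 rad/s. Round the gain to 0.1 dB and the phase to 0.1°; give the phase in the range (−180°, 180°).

-85.1 dB, -57.5°

At ω = 10 rad/s:
pole (1 + j10·0.1) = 1 + j1 → |·| ≈ 1.4142, ∠ ≈ 45.00°
pole (1 + j10·0.02) = 1 + j0.2 → |·| ≈ 1.0198, ∠ ≈ 11.31°
pole (1 + j10·0.002) = 1 + j0.02 → |·| ≈ 1.0002, ∠ ≈ 1.15°
|H| = 8e-05 · 1 / (1.4142 · 1.0198 · 1.0002) ≈ 5.546e-05
Gain = 20 log₁₀(5.546e-05) ≈ -85.12 dB
∠H = (0°) − (45.00° + 11.31° + 1.15°) = -57.46°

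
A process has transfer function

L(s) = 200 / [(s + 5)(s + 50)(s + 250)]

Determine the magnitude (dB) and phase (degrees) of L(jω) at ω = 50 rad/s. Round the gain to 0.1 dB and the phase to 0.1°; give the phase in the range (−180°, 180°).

-73.1 dB, -140.6°

At s = jω = j50:
pole (s+5): 5 + j50 → |·| = √(5²+50²) = √2525 ≈ 50.249, ∠ = arctan(50/5) ≈ 84.29°
pole (s+50): 50 + j50 → |·| = √(50²+50²) = √5000 ≈ 70.711, ∠ = arctan(50/50) ≈ 45.00°
pole (s+250): 250 + j50 → |·| = √(250²+50²) = √65000 ≈ 254.95, ∠ = arctan(50/250) ≈ 11.31°
|L| = 200 / 9.0588e+05 ≈ 0.00022078
Gain = 20 log₁₀(0.00022078) ≈ -73.12 dB
∠L = 0.00° − 140.60° = -140.60°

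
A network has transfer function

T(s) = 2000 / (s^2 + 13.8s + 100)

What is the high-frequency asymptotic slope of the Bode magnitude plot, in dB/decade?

Each pole contributes −20 dB/decade at high frequency; each zero contributes +20 dB/decade.
Net: 0 zero(s) − 2 pole(s) → -40 dB/decade.

-40 dB/decade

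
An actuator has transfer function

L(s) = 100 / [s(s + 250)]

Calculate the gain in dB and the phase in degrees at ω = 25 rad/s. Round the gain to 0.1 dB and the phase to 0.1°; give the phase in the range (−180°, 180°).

At s = jω = j25:
pole (s+250): 250 + j25 → |·| = √(250²+25²) = √63125 ≈ 251.25, ∠ = arctan(25/250) ≈ 5.71°
pole at origin: |s| = 25, ∠ = 90.00° (in denominator)
|L| = 100 / 6281.2 ≈ 0.015921
Gain = 20 log₁₀(0.015921) ≈ -35.96 dB
∠L = 0.00° − 95.71° = -95.71°

-36.0 dB, -95.7°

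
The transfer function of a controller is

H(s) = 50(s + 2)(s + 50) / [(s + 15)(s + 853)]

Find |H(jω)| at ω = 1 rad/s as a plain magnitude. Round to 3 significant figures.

At s = jω = j1:
zero (s+2): 2 + j1 → |·| = √(2²+1²) = √5 ≈ 2.2361, ∠ = arctan(1/2) ≈ 26.57°
zero (s+50): 50 + j1 → |·| = √(50²+1²) = √2501 ≈ 50.01, ∠ = arctan(1/50) ≈ 1.15°
pole (s+15): 15 + j1 → |·| = √(15²+1²) = √226 ≈ 15.033, ∠ = arctan(1/15) ≈ 3.81°
pole (s+853): 853 + j1 → |·| = √(853²+1²) = √727610 ≈ 853, ∠ = arctan(1/853) ≈ 0.07°
|H| = 50 · 111.83 / 12823 ≈ 0.43605

0.436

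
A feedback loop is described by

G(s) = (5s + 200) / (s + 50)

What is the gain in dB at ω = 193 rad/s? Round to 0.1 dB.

Substitute s = j193:
Numerator: 5(j193) + 200 = 200 + j965
Denominator: (j193) + 50 = 50 + j193
|N| = √(200² + 965²) ≈ 985.51, ∠N ≈ 78.29°
|D| = √(50² + 193²) ≈ 199.37, ∠D ≈ 75.48°
|G| = 985.51 / 199.37 ≈ 4.9431
Gain = 20 log₁₀(4.9431) ≈ 13.88 dB

13.9 dB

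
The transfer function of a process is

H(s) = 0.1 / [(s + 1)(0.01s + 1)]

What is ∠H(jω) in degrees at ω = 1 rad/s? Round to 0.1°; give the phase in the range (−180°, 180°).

-45.6°

At ω = 1 rad/s:
pole (1 + j1·1) = 1 + j1 → |·| ≈ 1.4142, ∠ ≈ 45.00°
pole (1 + j1·0.01) = 1 + j0.01 → |·| ≈ 1, ∠ ≈ 0.57°
∠H = (0°) − (45.00° + 0.57°) = -45.57°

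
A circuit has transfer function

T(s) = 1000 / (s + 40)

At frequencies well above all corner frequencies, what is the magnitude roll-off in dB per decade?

Each pole contributes −20 dB/decade at high frequency; each zero contributes +20 dB/decade.
Net: 0 zero(s) − 1 pole(s) → -20 dB/decade.

-20 dB/decade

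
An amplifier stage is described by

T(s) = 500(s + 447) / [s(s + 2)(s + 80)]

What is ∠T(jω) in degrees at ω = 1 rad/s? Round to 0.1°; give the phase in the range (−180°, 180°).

At s = jω = j1:
zero (s+447): 447 + j1 → |·| = √(447²+1²) = √199810 ≈ 447, ∠ = arctan(1/447) ≈ 0.13°
pole (s+2): 2 + j1 → |·| = √(2²+1²) = √5 ≈ 2.2361, ∠ = arctan(1/2) ≈ 26.57°
pole (s+80): 80 + j1 → |·| = √(80²+1²) = √6401 ≈ 80.006, ∠ = arctan(1/80) ≈ 0.72°
pole at origin: |s| = 1, ∠ = 90.00° (in denominator)
∠T = 0.13° − 117.29° = -117.16°

-117.2°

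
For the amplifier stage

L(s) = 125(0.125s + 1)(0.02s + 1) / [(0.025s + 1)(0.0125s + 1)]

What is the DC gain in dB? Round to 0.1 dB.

41.9 dB

L(0) = 125 · 1 / 1 = 125
20 log₁₀(125) ≈ 41.94 dB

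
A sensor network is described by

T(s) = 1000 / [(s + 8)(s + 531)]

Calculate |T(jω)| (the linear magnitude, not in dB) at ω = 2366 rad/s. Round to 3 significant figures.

At s = jω = j2366:
pole (s+8): 8 + j2366 → |·| = √(8²+2366²) = √5598020 ≈ 2366, ∠ = arctan(2366/8) ≈ 89.81°
pole (s+531): 531 + j2366 → |·| = √(531²+2366²) = √5879917 ≈ 2424.9, ∠ = arctan(2366/531) ≈ 77.35°
|T| = 1000 / 5.7373e+06 ≈ 0.0001743

0.000174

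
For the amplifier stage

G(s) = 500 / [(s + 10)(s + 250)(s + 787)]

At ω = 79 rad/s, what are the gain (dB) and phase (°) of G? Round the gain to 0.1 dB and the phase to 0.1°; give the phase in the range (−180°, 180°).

-90.4 dB, -106.1°

At s = jω = j79:
pole (s+10): 10 + j79 → |·| = √(10²+79²) = √6341 ≈ 79.63, ∠ = arctan(79/10) ≈ 82.79°
pole (s+250): 250 + j79 → |·| = √(250²+79²) = √68741 ≈ 262.19, ∠ = arctan(79/250) ≈ 17.54°
pole (s+787): 787 + j79 → |·| = √(787²+79²) = √625610 ≈ 790.96, ∠ = arctan(79/787) ≈ 5.73°
|G| = 500 / 1.6514e+07 ≈ 3.0277e-05
Gain = 20 log₁₀(3.0277e-05) ≈ -90.38 dB
∠G = 0.00° − 106.06° = -106.06°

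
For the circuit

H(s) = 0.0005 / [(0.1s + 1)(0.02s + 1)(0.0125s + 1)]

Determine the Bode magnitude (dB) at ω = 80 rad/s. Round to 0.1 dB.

At ω = 80 rad/s:
pole (1 + j80·0.1) = 1 + j8 → |·| ≈ 8.0623, ∠ ≈ 82.87°
pole (1 + j80·0.02) = 1 + j1.6 → |·| ≈ 1.8868, ∠ ≈ 57.99°
pole (1 + j80·0.0125) = 1 + j1 → |·| ≈ 1.4142, ∠ ≈ 45.00°
|H| = 0.0005 · 1 / (8.0623 · 1.8868 · 1.4142) ≈ 2.3242e-05
Gain = 20 log₁₀(2.3242e-05) ≈ -92.67 dB

-92.7 dB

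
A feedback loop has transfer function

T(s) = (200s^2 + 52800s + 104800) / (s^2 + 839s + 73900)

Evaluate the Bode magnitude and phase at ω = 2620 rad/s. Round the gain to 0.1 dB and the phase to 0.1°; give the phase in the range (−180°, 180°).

45.7 dB, 12.2°

Substitute s = j2620:
Numerator: 200(j2620)^2 + 52800(j2620) + 104800 = -1372775200 + j138336000
Denominator: (j2620)^2 + 839(j2620) + 73900 = -6790500 + j2198180
|N| = √(1372775200² + 138336000²) ≈ 1.3797e+09, ∠N ≈ 174.25°
|D| = √(6790500² + 2198180²) ≈ 7.1374e+06, ∠D ≈ 162.06°
|T| = 1.3797e+09 / 7.1374e+06 ≈ 193.31
Gain = 20 log₁₀(193.31) ≈ 45.73 dB
∠T = 174.25° − 162.06° = 12.19°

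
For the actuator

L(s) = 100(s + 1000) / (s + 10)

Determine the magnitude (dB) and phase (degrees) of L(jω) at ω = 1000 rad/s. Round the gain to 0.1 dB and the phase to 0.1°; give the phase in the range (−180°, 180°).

At s = jω = j1000:
zero (s+1000): 1000 + j1000 → |·| = √(1000²+1000²) = √2000000 ≈ 1414.2, ∠ = arctan(1000/1000) ≈ 45.00°
pole (s+10): 10 + j1000 → |·| = √(10²+1000²) = √1000100 ≈ 1000, ∠ = arctan(1000/10) ≈ 89.43°
|L| = 100 · 1414.2 / 1000 ≈ 141.42
Gain = 20 log₁₀(141.42) ≈ 43.01 dB
∠L = 45.00° − 89.43° = -44.43°

43.0 dB, -44.4°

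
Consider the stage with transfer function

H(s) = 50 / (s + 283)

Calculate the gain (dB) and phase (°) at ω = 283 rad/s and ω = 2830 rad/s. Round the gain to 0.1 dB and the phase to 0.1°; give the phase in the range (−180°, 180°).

At s = jω = j283:
pole (s+283): 283 + j283 → |·| = √(283²+283²) = √160178 ≈ 400.22, ∠ = arctan(283/283) ≈ 45.00°
|H| = 50 / 400.22 ≈ 0.12493
Gain = 20 log₁₀(0.12493) ≈ -18.07 dB
∠H = 0.00° − 45.00° = -45.00°

At s = jω = j2830:
pole (s+283): 283 + j2830 → |·| = √(283²+2830²) = √8088989 ≈ 2844.1, ∠ = arctan(2830/283) ≈ 84.29°
|H| = 50 / 2844.1 ≈ 0.01758
Gain = 20 log₁₀(0.01758) ≈ -35.10 dB
∠H = 0.00° − 84.29° = -84.29°

ω = 283: -18.1 dB, -45.0°; ω = 2830: -35.1 dB, -84.3°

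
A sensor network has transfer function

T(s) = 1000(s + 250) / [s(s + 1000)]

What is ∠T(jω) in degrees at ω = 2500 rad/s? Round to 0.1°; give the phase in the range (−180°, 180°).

At s = jω = j2500:
zero (s+250): 250 + j2500 → |·| = √(250²+2500²) = √6312500 ≈ 2512.5, ∠ = arctan(2500/250) ≈ 84.29°
pole (s+1000): 1000 + j2500 → |·| = √(1000²+2500²) = √7250000 ≈ 2692.6, ∠ = arctan(2500/1000) ≈ 68.20°
pole at origin: |s| = 2500, ∠ = 90.00° (in denominator)
∠T = 84.29° − 158.20° = -73.91°

-73.9°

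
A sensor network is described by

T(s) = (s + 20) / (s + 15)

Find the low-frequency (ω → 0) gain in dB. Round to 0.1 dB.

T(0) = 1·20 / (15) ≈ 1.3333
20 log₁₀(1.3333) ≈ 2.50 dB

2.5 dB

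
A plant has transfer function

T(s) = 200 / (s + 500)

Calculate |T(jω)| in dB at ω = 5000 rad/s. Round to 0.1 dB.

Substitute s = j5000:
Numerator: 200 = 200 + j0
Denominator: (j5000) + 500 = 500 + j5000
|N| = √(200² + 0²) ≈ 200, ∠N ≈ 0.00°
|D| = √(500² + 5000²) ≈ 5024.9, ∠D ≈ 84.29°
|T| = 200 / 5024.9 ≈ 0.039802
Gain = 20 log₁₀(0.039802) ≈ -28.00 dB

-28.0 dB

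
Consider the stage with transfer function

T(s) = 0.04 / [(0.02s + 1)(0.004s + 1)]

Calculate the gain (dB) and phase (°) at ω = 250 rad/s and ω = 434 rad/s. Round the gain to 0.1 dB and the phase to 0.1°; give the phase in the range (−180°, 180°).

At ω = 250 rad/s:
pole (1 + j250·0.02) = 1 + j5 → |·| ≈ 5.099, ∠ ≈ 78.69°
pole (1 + j250·0.004) = 1 + j1 → |·| ≈ 1.4142, ∠ ≈ 45.00°
|T| = 0.04 · 1 / (5.099 · 1.4142) ≈ 0.0055471
Gain = 20 log₁₀(0.0055471) ≈ -45.12 dB
∠T = (0°) − (78.69° + 45.00°) = -123.69°

At ω = 434 rad/s:
pole (1 + j434·0.02) = 1 + j8.68 → |·| ≈ 8.7374, ∠ ≈ 83.43°
pole (1 + j434·0.004) = 1 + j1.736 → |·| ≈ 2.0034, ∠ ≈ 60.06°
|T| = 0.04 · 1 / (8.7374 · 2.0034) ≈ 0.0022851
Gain = 20 log₁₀(0.0022851) ≈ -52.82 dB
∠T = (0°) − (83.43° + 60.06°) = -143.49°

ω = 250: -45.1 dB, -123.7°; ω = 434: -52.8 dB, -143.5°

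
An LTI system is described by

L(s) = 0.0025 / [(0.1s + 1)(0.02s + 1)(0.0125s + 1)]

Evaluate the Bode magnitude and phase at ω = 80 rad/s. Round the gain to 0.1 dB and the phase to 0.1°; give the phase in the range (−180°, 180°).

-78.7 dB, 174.1°

At ω = 80 rad/s:
pole (1 + j80·0.1) = 1 + j8 → |·| ≈ 8.0623, ∠ ≈ 82.87°
pole (1 + j80·0.02) = 1 + j1.6 → |·| ≈ 1.8868, ∠ ≈ 57.99°
pole (1 + j80·0.0125) = 1 + j1 → |·| ≈ 1.4142, ∠ ≈ 45.00°
|L| = 0.0025 · 1 / (8.0623 · 1.8868 · 1.4142) ≈ 0.00011621
Gain = 20 log₁₀(0.00011621) ≈ -78.70 dB
∠L = (0°) − (82.87° + 57.99° + 45.00°) = -185.86° ≡ 174.14° (principal value)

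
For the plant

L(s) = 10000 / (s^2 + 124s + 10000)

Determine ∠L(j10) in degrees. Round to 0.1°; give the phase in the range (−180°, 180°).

-7.1°

At s = jω = j10:
quadratic: (j10)² + 124·j10 + 10000 = 9900 + j1240 → |·| ≈ 9977.4, ∠ ≈ 7.14°
∠L = 0.00° − 7.14° = -7.14°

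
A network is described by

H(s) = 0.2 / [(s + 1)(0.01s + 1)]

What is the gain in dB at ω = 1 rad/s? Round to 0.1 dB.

At ω = 1 rad/s:
pole (1 + j1·1) = 1 + j1 → |·| ≈ 1.4142, ∠ ≈ 45.00°
pole (1 + j1·0.01) = 1 + j0.01 → |·| ≈ 1, ∠ ≈ 0.57°
|H| = 0.2 · 1 / (1.4142 · 1) ≈ 0.14142
Gain = 20 log₁₀(0.14142) ≈ -16.99 dB

-17.0 dB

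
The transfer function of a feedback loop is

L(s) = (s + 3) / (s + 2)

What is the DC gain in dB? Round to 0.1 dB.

L(0) = 1·3 / (2) = 1.5
20 log₁₀(1.5) ≈ 3.52 dB

3.5 dB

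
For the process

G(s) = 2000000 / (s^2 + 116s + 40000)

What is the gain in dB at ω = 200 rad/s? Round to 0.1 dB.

38.7 dB

At s = jω = j200:
quadratic: (j200)² + 116·j200 + 40000 = 0 + j23200 → |·| ≈ 23200, ∠ ≈ 90.00°
|G| = 2000000 / 23200 ≈ 86.207
Gain = 20 log₁₀(86.207) ≈ 38.71 dB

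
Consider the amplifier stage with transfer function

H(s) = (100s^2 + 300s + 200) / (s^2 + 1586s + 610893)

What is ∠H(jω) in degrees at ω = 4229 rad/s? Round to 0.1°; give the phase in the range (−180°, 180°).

Substitute s = j4229:
Numerator: 100(j4229)^2 + 300(j4229) + 200 = -1788443900 + j1268700
Denominator: (j4229)^2 + 1586(j4229) + 610893 = -17273548 + j6707194
|N| = √(1788443900² + 1268700²) ≈ 1.7884e+09, ∠N ≈ 179.96°
|D| = √(17273548² + 6707194²) ≈ 1.853e+07, ∠D ≈ 158.78°
∠H = 179.96° − 158.78° = 21.18°

21.2°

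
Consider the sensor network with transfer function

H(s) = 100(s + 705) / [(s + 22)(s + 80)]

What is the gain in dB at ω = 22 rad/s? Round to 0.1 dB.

At s = jω = j22:
zero (s+705): 705 + j22 → |·| = √(705²+22²) = √497509 ≈ 705.34, ∠ = arctan(22/705) ≈ 1.79°
pole (s+22): 22 + j22 → |·| = √(22²+22²) = √968 ≈ 31.113, ∠ = arctan(22/22) ≈ 45.00°
pole (s+80): 80 + j22 → |·| = √(80²+22²) = √6884 ≈ 82.97, ∠ = arctan(22/80) ≈ 15.38°
|H| = 100 · 705.34 / 2581.4 ≈ 27.324
Gain = 20 log₁₀(27.324) ≈ 28.73 dB

28.7 dB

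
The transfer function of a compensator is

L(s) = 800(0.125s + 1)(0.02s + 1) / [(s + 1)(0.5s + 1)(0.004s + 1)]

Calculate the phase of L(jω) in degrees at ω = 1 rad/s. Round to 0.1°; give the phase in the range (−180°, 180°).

-63.5°

At ω = 1 rad/s:
zero (1 + j1·0.125) = 1 + j0.125 → |·| ≈ 1.0078, ∠ ≈ 7.13°
zero (1 + j1·0.02) = 1 + j0.02 → |·| ≈ 1.0002, ∠ ≈ 1.15°
pole (1 + j1·1) = 1 + j1 → |·| ≈ 1.4142, ∠ ≈ 45.00°
pole (1 + j1·0.5) = 1 + j0.5 → |·| ≈ 1.118, ∠ ≈ 26.57°
pole (1 + j1·0.004) = 1 + j0.004 → |·| ≈ 1, ∠ ≈ 0.23°
∠L = (7.13° + 1.15°) − (45.00° + 26.57° + 0.23°) = -63.52°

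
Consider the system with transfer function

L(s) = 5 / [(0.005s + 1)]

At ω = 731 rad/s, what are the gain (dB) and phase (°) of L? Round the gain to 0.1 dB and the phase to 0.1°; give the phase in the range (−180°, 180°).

2.4 dB, -74.7°

At ω = 731 rad/s:
pole (1 + j731·0.005) = 1 + j3.655 → |·| ≈ 3.7893, ∠ ≈ 74.70°
|L| = 5 · 1 / (3.7893) ≈ 1.3195
Gain = 20 log₁₀(1.3195) ≈ 2.41 dB
∠L = (0°) − (74.70°) = -74.70°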